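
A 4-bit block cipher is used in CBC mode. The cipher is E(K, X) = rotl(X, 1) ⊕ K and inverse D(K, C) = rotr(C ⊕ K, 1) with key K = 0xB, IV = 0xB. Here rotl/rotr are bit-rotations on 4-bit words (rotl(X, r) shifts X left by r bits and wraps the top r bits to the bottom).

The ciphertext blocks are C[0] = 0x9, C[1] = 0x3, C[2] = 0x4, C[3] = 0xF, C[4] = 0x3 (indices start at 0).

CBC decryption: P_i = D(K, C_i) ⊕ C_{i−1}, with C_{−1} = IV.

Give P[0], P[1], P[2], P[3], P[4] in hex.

P[0] = 0xA, P[1] = 0xD, P[2] = 0xC, P[3] = 0x6, P[4] = 0xB

P[0]: D(K, 0x9) = 0x1; 0x1 ⊕ 0xB = 0xA.
P[1]: D(K, 0x3) = 0x4; 0x4 ⊕ 0x9 = 0xD.
P[2]: D(K, 0x4) = 0xF; 0xF ⊕ 0x3 = 0xC.
P[3]: D(K, 0xF) = 0x2; 0x2 ⊕ 0x4 = 0x6.
P[4]: D(K, 0x3) = 0x4; 0x4 ⊕ 0xF = 0xB.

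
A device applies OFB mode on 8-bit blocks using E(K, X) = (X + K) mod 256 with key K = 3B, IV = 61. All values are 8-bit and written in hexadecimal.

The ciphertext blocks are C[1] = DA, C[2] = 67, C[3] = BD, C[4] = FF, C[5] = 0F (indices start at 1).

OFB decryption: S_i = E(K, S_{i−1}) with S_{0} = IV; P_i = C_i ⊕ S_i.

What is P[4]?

P[1]: S = E(K, 61) = 9C; DA ⊕ 9C = 46.
P[2]: S = E(K, 9C) = D7; 67 ⊕ D7 = B0.
P[3]: S = E(K, D7) = 12; BD ⊕ 12 = AF.
P[4]: S = E(K, 12) = 4D; FF ⊕ 4D = B2.

P[4] = B2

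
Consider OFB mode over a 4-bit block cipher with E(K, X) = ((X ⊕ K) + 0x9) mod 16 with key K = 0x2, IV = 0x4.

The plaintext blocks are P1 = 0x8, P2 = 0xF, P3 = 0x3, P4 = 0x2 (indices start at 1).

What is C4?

OFB encryption: S_i = E(K, S_{i−1}) with S_{0} = IV; C_i = P_i ⊕ S_i.
C1: S = E(K, 0x4) = 0xF; 0x8 ⊕ 0xF = 0x7.
C2: S = E(K, 0xF) = 0x6; 0xF ⊕ 0x6 = 0x9.
C3: S = E(K, 0x6) = 0xD; 0x3 ⊕ 0xD = 0xE.
C4: S = E(K, 0xD) = 0x8; 0x2 ⊕ 0x8 = 0xA.

C4 = 0xA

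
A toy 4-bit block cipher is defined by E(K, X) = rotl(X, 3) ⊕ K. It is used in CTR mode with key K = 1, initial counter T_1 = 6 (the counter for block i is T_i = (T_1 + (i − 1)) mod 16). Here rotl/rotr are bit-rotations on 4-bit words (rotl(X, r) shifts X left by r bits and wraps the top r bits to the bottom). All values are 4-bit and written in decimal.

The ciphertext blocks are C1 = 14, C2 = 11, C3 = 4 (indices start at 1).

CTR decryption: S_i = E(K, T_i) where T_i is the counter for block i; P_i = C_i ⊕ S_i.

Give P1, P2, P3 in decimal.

P1: T = 6, S = E(K, T) = 2; 14 ⊕ 2 = 12.
P2: T = 7, S = E(K, T) = 10; 11 ⊕ 10 = 1.
P3: T = 8, S = E(K, T) = 5; 4 ⊕ 5 = 1.

P1 = 12, P2 = 1, P3 = 1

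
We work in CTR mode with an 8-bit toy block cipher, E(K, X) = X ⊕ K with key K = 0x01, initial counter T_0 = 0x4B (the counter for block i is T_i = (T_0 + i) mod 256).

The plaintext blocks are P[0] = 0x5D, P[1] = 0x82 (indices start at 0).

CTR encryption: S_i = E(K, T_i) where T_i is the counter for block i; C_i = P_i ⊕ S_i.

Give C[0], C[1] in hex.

C[0] = 0x17, C[1] = 0xCF

C[0]: T = 0x4B, S = E(K, T) = 0x4A; 0x5D ⊕ 0x4A = 0x17.
C[1]: T = 0x4C, S = E(K, T) = 0x4D; 0x82 ⊕ 0x4D = 0xCF.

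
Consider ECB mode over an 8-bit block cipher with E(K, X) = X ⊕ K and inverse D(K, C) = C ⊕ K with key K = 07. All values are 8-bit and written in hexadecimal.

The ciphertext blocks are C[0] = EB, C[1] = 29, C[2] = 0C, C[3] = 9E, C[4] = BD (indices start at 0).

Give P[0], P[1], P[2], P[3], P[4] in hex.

P[0] = EC, P[1] = 2E, P[2] = 0B, P[3] = 99, P[4] = BA

ECB decryption: P_i = D(K, C_i).
P[0]: D(K, EB) = EC.
P[1]: D(K, 29) = 2E.
P[2]: D(K, 0C) = 0B.
P[3]: D(K, 9E) = 99.
P[4]: D(K, BD) = BA.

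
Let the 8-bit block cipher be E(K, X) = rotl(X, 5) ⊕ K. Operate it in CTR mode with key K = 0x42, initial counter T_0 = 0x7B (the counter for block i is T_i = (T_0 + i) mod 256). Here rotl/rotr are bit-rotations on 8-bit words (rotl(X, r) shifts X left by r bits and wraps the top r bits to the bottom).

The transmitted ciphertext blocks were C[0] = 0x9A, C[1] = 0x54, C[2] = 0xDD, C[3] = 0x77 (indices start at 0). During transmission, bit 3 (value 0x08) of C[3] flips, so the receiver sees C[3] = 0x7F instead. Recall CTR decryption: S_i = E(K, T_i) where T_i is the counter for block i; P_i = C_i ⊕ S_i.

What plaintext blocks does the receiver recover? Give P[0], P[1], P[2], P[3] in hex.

Only C[3] changed, to 0x7F. In CTR, a change in C_i flips the same bit in P_i only; the keystream is unaffected. Decrypting the received ciphertext:
P[0]: T = 0x7B, S = E(K, T) = 0x2D; 0x9A ⊕ 0x2D = 0xB7.
P[1]: T = 0x7C, S = E(K, T) = 0xCD; 0x54 ⊕ 0xCD = 0x99.
P[2]: T = 0x7D, S = E(K, T) = 0xED; 0xDD ⊕ 0xED = 0x30.
P[3]: T = 0x7E, S = E(K, T) = 0x8D; 0x7F ⊕ 0x8D = 0xF2.
Blocks that differ from the original plaintext: P[3].

P[0] = 0xB7, P[1] = 0x99, P[2] = 0x30, P[3] = 0xF2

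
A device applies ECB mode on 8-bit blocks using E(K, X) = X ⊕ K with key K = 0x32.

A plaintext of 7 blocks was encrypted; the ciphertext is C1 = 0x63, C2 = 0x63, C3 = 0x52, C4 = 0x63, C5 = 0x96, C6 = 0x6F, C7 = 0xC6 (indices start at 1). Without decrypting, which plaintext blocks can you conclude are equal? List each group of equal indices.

ECB encrypts each block independently with the same key, so equal ciphertext blocks imply equal plaintext blocks.
C1 = C2 = C4 = 0x63, so P1 = P2 = P4.

P1 = P2 = P4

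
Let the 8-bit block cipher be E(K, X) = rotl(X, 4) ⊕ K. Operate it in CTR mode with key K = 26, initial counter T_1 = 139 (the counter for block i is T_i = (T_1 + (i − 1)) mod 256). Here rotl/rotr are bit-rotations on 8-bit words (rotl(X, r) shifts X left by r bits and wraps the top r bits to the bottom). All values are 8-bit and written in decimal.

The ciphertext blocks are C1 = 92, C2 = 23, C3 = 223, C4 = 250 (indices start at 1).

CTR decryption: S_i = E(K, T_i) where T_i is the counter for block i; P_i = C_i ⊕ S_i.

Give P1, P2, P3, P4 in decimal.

P1: T = 139, S = E(K, T) = 162; 92 ⊕ 162 = 254.
P2: T = 140, S = E(K, T) = 210; 23 ⊕ 210 = 197.
P3: T = 141, S = E(K, T) = 194; 223 ⊕ 194 = 29.
P4: T = 142, S = E(K, T) = 242; 250 ⊕ 242 = 8.

P1 = 254, P2 = 197, P3 = 29, P4 = 8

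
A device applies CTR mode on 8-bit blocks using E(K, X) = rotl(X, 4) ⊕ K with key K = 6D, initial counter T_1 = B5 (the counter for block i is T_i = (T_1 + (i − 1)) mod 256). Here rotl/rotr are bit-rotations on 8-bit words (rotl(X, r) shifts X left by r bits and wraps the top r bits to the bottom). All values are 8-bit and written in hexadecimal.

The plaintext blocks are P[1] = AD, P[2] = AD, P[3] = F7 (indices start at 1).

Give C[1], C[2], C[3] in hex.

CTR encryption: S_i = E(K, T_i) where T_i is the counter for block i; C_i = P_i ⊕ S_i.
C[1]: T = B5, S = E(K, T) = 36; AD ⊕ 36 = 9B.
C[2]: T = B6, S = E(K, T) = 06; AD ⊕ 06 = AB.
C[3]: T = B7, S = E(K, T) = 16; F7 ⊕ 16 = E1.

C[1] = 9B, C[2] = AB, C[3] = E1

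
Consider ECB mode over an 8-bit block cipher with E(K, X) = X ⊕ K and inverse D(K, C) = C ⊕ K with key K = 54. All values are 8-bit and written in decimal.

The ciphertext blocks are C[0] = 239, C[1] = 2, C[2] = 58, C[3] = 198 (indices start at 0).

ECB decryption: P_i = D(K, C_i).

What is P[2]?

P[2]: D(K, 58) = 12.

P[2] = 12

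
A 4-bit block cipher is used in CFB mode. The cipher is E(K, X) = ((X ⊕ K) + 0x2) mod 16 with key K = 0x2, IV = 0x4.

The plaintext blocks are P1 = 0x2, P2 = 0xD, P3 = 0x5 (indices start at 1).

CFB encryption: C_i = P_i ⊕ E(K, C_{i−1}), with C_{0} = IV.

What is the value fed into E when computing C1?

C1: E(K, 0x4) = 0x8; 0x2 ⊕ 0x8 = 0xA.
So the input to E for block 1 is 0x4.

0x4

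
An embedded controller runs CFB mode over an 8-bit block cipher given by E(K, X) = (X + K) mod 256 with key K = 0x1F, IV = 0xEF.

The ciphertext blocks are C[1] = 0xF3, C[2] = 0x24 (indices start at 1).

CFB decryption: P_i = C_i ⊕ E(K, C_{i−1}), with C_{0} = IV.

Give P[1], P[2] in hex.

P[1]: E(K, 0xEF) = 0x0E; 0xF3 ⊕ 0x0E = 0xFD.
P[2]: E(K, 0xF3) = 0x12; 0x24 ⊕ 0x12 = 0x36.

P[1] = 0xFD, P[2] = 0x36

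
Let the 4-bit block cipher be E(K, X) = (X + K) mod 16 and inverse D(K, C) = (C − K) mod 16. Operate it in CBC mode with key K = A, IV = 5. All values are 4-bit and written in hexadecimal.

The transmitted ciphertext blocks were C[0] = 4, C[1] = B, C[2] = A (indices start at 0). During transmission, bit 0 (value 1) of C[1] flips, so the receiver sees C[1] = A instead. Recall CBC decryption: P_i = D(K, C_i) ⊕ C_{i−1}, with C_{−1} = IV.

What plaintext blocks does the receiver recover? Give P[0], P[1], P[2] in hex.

Only C[1] changed, to A. In CBC, a change in C_i garbles P_i and flips the same bit in P_{i+1}. Decrypting the received ciphertext:
P[0]: D(K, 4) = A; A ⊕ 5 = F.
P[1]: D(K, A) = 0; 0 ⊕ 4 = 4.
P[2]: D(K, A) = 0; 0 ⊕ A = A.
Blocks that differ from the original plaintext: P[1], P[2].

P[0] = F, P[1] = 4, P[2] = A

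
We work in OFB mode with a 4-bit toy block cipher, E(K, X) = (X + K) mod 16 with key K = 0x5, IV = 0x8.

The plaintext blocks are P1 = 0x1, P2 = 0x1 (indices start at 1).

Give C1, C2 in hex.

OFB encryption: S_i = E(K, S_{i−1}) with S_{0} = IV; C_i = P_i ⊕ S_i.
C1: S = E(K, 0x8) = 0xD; 0x1 ⊕ 0xD = 0xC.
C2: S = E(K, 0xD) = 0x2; 0x1 ⊕ 0x2 = 0x3.

C1 = 0xC, C2 = 0x3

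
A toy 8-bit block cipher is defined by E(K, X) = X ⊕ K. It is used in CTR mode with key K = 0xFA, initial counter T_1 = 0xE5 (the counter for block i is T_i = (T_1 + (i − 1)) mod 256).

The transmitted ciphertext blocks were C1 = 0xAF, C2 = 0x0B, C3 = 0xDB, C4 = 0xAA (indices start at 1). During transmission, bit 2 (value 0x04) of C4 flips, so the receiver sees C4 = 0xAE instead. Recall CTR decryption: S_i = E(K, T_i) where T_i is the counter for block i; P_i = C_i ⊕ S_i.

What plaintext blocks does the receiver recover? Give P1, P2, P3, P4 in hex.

P1 = 0xB0, P2 = 0x17, P3 = 0xC6, P4 = 0xBC

Only C4 changed, to 0xAE. In CTR, a change in C_i flips the same bit in P_i only; the keystream is unaffected. Decrypting the received ciphertext:
P1: T = 0xE5, S = E(K, T) = 0x1F; 0xAF ⊕ 0x1F = 0xB0.
P2: T = 0xE6, S = E(K, T) = 0x1C; 0x0B ⊕ 0x1C = 0x17.
P3: T = 0xE7, S = E(K, T) = 0x1D; 0xDB ⊕ 0x1D = 0xC6.
P4: T = 0xE8, S = E(K, T) = 0x12; 0xAE ⊕ 0x12 = 0xBC.
Blocks that differ from the original plaintext: P4.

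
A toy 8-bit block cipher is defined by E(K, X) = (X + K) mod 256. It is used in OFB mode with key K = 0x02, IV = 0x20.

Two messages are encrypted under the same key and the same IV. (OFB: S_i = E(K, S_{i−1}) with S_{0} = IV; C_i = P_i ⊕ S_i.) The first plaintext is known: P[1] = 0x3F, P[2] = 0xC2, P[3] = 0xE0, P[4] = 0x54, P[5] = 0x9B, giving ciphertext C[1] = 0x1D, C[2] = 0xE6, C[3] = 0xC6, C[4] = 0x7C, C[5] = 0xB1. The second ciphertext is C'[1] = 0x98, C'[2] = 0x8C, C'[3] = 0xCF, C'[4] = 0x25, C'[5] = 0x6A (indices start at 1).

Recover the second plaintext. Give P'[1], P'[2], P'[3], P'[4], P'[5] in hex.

In OFB with a reused IV, both messages share the same keystream S_i, so C_i ⊕ C'_i = P_i ⊕ P'_i and thus P'_i = P_i ⊕ C_i ⊕ C'_i.
P'[1]: 0x3F ⊕ 0x1D ⊕ 0x98 = 0xBA.
P'[2]: 0xC2 ⊕ 0xE6 ⊕ 0x8C = 0xA8.
P'[3]: 0xE0 ⊕ 0xC6 ⊕ 0xCF = 0xE9.
P'[4]: 0x54 ⊕ 0x7C ⊕ 0x25 = 0x0D.
P'[5]: 0x9B ⊕ 0xB1 ⊕ 0x6A = 0x40.

P'[1] = 0xBA, P'[2] = 0xA8, P'[3] = 0xE9, P'[4] = 0x0D, P'[5] = 0x40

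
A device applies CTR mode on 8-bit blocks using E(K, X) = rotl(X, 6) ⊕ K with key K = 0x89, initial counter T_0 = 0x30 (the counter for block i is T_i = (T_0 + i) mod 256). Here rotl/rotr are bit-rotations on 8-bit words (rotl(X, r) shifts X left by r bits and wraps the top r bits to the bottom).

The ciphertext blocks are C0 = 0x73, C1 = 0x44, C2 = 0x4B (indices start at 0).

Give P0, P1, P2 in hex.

CTR decryption: S_i = E(K, T_i) where T_i is the counter for block i; P_i = C_i ⊕ S_i.
P0: T = 0x30, S = E(K, T) = 0x85; 0x73 ⊕ 0x85 = 0xF6.
P1: T = 0x31, S = E(K, T) = 0xC5; 0x44 ⊕ 0xC5 = 0x81.
P2: T = 0x32, S = E(K, T) = 0x05; 0x4B ⊕ 0x05 = 0x4E.

P0 = 0xF6, P1 = 0x81, P2 = 0x4E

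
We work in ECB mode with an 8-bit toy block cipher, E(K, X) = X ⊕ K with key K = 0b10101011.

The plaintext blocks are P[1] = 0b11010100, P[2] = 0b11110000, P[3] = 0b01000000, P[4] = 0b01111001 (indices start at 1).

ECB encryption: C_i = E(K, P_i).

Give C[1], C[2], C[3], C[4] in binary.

C[1] = 0b01111111, C[2] = 0b01011011, C[3] = 0b11101011, C[4] = 0b11010010

C[1]: E(K, 0b11010100) = 0b01111111.
C[2]: E(K, 0b11110000) = 0b01011011.
C[3]: E(K, 0b01000000) = 0b11101011.
C[4]: E(K, 0b01111001) = 0b11010010.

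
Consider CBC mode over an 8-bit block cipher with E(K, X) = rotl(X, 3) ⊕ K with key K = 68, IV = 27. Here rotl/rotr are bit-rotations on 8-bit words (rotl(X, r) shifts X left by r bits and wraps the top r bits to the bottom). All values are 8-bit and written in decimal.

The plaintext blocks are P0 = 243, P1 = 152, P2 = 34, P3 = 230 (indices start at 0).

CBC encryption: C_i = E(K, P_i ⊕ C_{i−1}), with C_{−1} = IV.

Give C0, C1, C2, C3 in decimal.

C0 = 3, C1 = 152, C2 = 145, C3 = 255

C0: P0 ⊕ 27 = 232; E(K, 232) = 3.
C1: P1 ⊕ 3 = 155; E(K, 155) = 152.
C2: P2 ⊕ 152 = 186; E(K, 186) = 145.
C3: P3 ⊕ 145 = 119; E(K, 119) = 255.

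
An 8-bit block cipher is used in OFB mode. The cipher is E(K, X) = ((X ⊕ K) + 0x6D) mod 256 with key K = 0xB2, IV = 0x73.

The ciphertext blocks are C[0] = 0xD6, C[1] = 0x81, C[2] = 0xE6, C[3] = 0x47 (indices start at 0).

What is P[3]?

OFB decryption: S_i = E(K, S_{i−1}) with S_{−1} = IV; P_i = C_i ⊕ S_i.
P[0]: S = E(K, 0x73) = 0x2E; 0xD6 ⊕ 0x2E = 0xF8.
P[1]: S = E(K, 0x2E) = 0x09; 0x81 ⊕ 0x09 = 0x88.
P[2]: S = E(K, 0x09) = 0x28; 0xE6 ⊕ 0x28 = 0xCE.
P[3]: S = E(K, 0x28) = 0x07; 0x47 ⊕ 0x07 = 0x40.

P[3] = 0x40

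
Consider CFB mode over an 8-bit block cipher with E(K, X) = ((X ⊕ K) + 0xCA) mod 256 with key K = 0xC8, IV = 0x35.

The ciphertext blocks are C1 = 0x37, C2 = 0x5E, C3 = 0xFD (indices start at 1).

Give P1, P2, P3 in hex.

CFB decryption: P_i = C_i ⊕ E(K, C_{i−1}), with C_{0} = IV.
P1: E(K, 0x35) = 0xC7; 0x37 ⊕ 0xC7 = 0xF0.
P2: E(K, 0x37) = 0xC9; 0x5E ⊕ 0xC9 = 0x97.
P3: E(K, 0x5E) = 0x60; 0xFD ⊕ 0x60 = 0x9D.

P1 = 0xF0, P2 = 0x97, P3 = 0x9D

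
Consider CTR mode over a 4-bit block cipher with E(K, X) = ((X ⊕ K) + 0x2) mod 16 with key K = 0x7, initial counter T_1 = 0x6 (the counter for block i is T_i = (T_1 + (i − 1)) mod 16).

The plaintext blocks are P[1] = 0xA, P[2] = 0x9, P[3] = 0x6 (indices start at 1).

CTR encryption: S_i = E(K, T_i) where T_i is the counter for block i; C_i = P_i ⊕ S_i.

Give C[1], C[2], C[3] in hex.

C[1]: T = 0x6, S = E(K, T) = 0x3; 0xA ⊕ 0x3 = 0x9.
C[2]: T = 0x7, S = E(K, T) = 0x2; 0x9 ⊕ 0x2 = 0xB.
C[3]: T = 0x8, S = E(K, T) = 0x1; 0x6 ⊕ 0x1 = 0x7.

C[1] = 0x9, C[2] = 0xB, C[3] = 0x7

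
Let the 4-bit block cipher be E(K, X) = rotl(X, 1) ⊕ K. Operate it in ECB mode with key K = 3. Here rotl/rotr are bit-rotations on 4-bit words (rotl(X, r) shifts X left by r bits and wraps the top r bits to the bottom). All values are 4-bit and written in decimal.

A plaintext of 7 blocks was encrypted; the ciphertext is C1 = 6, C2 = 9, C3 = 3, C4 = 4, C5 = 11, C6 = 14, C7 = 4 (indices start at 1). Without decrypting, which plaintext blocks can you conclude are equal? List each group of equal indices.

ECB encrypts each block independently with the same key, so equal ciphertext blocks imply equal plaintext blocks.
C4 = C7 = 4, so P4 = P7.

P4 = P7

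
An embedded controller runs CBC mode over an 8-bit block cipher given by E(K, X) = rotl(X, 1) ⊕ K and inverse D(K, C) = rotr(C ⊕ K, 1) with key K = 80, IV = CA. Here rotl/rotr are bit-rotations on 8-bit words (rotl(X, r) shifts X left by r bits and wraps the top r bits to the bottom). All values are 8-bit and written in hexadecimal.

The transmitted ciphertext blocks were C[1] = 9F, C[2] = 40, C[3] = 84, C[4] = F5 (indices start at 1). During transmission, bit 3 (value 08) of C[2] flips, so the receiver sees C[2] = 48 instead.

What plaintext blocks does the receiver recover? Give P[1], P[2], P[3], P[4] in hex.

CBC decryption: P_i = D(K, C_i) ⊕ C_{i−1}, with C_{0} = IV.
Only C[2] changed, to 48. In CBC, a change in C_i garbles P_i and flips the same bit in P_{i+1}. Decrypting the received ciphertext:
P[1]: D(K, 9F) = 8F; 8F ⊕ CA = 45.
P[2]: D(K, 48) = 64; 64 ⊕ 9F = FB.
P[3]: D(K, 84) = 02; 02 ⊕ 48 = 4A.
P[4]: D(K, F5) = BA; BA ⊕ 84 = 3E.
Blocks that differ from the original plaintext: P[2], P[3].

P[1] = 45, P[2] = FB, P[3] = 4A, P[4] = 3E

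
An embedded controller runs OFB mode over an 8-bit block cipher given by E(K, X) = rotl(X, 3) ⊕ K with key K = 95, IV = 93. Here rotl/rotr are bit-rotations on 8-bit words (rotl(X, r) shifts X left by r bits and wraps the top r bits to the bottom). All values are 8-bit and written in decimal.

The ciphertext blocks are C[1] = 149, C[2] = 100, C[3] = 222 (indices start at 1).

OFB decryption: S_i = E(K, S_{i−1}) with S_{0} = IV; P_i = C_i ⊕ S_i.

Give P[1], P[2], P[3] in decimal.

P[1] = 32, P[2] = 150, P[3] = 22

P[1]: S = E(K, 93) = 181; 149 ⊕ 181 = 32.
P[2]: S = E(K, 181) = 242; 100 ⊕ 242 = 150.
P[3]: S = E(K, 242) = 200; 222 ⊕ 200 = 22.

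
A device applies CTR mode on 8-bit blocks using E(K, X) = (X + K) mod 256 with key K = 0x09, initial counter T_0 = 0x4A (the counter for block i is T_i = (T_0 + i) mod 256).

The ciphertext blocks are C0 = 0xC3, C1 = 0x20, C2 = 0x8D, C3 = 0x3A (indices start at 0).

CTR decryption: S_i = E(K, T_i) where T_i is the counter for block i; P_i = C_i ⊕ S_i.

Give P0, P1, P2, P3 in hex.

P0 = 0x90, P1 = 0x74, P2 = 0xD8, P3 = 0x6C

P0: T = 0x4A, S = E(K, T) = 0x53; 0xC3 ⊕ 0x53 = 0x90.
P1: T = 0x4B, S = E(K, T) = 0x54; 0x20 ⊕ 0x54 = 0x74.
P2: T = 0x4C, S = E(K, T) = 0x55; 0x8D ⊕ 0x55 = 0xD8.
P3: T = 0x4D, S = E(K, T) = 0x56; 0x3A ⊕ 0x56 = 0x6C.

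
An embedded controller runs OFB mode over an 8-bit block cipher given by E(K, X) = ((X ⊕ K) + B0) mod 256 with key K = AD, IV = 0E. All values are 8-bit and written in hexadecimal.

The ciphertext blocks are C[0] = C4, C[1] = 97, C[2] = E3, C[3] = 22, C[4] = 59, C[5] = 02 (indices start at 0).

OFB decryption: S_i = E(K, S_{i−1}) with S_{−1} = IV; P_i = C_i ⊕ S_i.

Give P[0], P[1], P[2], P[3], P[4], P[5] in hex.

P[0] = 97, P[1] = 39, P[2] = 50, P[3] = EC, P[4] = 4A, P[5] = 6C

P[0]: S = E(K, 0E) = 53; C4 ⊕ 53 = 97.
P[1]: S = E(K, 53) = AE; 97 ⊕ AE = 39.
P[2]: S = E(K, AE) = B3; E3 ⊕ B3 = 50.
P[3]: S = E(K, B3) = CE; 22 ⊕ CE = EC.
P[4]: S = E(K, CE) = 13; 59 ⊕ 13 = 4A.
P[5]: S = E(K, 13) = 6E; 02 ⊕ 6E = 6C.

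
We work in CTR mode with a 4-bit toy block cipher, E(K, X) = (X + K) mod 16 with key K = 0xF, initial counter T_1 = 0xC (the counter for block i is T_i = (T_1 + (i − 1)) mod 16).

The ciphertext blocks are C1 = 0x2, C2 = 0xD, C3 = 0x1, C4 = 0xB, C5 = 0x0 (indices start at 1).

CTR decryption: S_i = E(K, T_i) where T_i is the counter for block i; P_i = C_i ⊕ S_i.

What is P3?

P3: T = 0xE, S = E(K, T) = 0xD; 0x1 ⊕ 0xD = 0xC.

P3 = 0xC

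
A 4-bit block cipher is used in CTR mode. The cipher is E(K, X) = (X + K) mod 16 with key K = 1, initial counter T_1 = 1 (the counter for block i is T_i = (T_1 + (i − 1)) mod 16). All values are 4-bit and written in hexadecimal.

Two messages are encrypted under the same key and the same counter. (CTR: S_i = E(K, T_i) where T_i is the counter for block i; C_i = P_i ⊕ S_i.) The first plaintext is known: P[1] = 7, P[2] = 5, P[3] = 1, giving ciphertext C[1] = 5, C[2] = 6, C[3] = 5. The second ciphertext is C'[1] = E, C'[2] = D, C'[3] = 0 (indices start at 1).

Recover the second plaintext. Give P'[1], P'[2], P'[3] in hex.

In CTR with a reused counter, both messages share the same keystream S_i, so C_i ⊕ C'_i = P_i ⊕ P'_i and thus P'_i = P_i ⊕ C_i ⊕ C'_i.
P'[1]: 7 ⊕ 5 ⊕ E = C.
P'[2]: 5 ⊕ 6 ⊕ D = E.
P'[3]: 1 ⊕ 5 ⊕ 0 = 4.

P'[1] = C, P'[2] = E, P'[3] = 4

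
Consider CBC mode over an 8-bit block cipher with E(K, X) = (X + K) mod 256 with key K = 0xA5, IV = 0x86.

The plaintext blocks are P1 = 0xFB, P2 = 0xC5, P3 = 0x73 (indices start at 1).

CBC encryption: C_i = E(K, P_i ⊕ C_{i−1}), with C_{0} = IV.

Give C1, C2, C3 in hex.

C1: P1 ⊕ 0x86 = 0x7D; E(K, 0x7D) = 0x22.
C2: P2 ⊕ 0x22 = 0xE7; E(K, 0xE7) = 0x8C.
C3: P3 ⊕ 0x8C = 0xFF; E(K, 0xFF) = 0xA4.

C1 = 0x22, C2 = 0x8C, C3 = 0xA4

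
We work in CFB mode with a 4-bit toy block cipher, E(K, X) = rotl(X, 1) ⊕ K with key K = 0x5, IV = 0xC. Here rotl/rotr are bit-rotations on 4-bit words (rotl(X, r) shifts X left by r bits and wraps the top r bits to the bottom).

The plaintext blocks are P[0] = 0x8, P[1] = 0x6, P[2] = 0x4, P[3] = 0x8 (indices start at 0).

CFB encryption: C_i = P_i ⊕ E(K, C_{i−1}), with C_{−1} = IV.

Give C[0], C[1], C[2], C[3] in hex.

C[0] = 0x4, C[1] = 0xB, C[2] = 0x6, C[3] = 0x1

C[0]: E(K, 0xC) = 0xC; 0x8 ⊕ 0xC = 0x4.
C[1]: E(K, 0x4) = 0xD; 0x6 ⊕ 0xD = 0xB.
C[2]: E(K, 0xB) = 0x2; 0x4 ⊕ 0x2 = 0x6.
C[3]: E(K, 0x6) = 0x9; 0x8 ⊕ 0x9 = 0x1.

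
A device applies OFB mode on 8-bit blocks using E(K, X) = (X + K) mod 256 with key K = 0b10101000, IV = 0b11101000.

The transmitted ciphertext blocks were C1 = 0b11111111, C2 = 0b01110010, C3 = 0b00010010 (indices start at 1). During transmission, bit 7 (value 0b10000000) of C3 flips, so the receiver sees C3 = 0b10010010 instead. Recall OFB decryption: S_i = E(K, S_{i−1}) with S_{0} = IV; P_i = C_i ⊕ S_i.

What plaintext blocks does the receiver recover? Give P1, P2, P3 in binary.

Only C3 changed, to 0b10010010. In OFB, a change in C_i flips the same bit in P_i only; the keystream is unaffected. Decrypting the received ciphertext:
P1: S = E(K, 0b11101000) = 0b10010000; 0b11111111 ⊕ 0b10010000 = 0b01101111.
P2: S = E(K, 0b10010000) = 0b00111000; 0b01110010 ⊕ 0b00111000 = 0b01001010.
P3: S = E(K, 0b00111000) = 0b11100000; 0b10010010 ⊕ 0b11100000 = 0b01110010.
Blocks that differ from the original plaintext: P3.

P1 = 0b01101111, P2 = 0b01001010, P3 = 0b01110010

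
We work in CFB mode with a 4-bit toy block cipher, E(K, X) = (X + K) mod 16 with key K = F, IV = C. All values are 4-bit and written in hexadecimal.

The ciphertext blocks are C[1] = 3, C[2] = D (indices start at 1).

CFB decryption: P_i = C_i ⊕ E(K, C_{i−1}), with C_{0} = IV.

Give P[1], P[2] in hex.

P[1]: E(K, C) = B; 3 ⊕ B = 8.
P[2]: E(K, 3) = 2; D ⊕ 2 = F.

P[1] = 8, P[2] = F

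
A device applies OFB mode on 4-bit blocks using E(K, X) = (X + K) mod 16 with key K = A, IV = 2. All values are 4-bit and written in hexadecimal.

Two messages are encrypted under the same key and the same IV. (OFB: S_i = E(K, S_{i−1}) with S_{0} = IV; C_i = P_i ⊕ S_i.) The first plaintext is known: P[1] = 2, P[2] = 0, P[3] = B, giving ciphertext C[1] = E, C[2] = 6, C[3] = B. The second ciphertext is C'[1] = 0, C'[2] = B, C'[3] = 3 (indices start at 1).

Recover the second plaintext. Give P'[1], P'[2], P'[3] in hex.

P'[1] = C, P'[2] = D, P'[3] = 3

In OFB with a reused IV, both messages share the same keystream S_i, so C_i ⊕ C'_i = P_i ⊕ P'_i and thus P'_i = P_i ⊕ C_i ⊕ C'_i.
P'[1]: 2 ⊕ E ⊕ 0 = C.
P'[2]: 0 ⊕ 6 ⊕ B = D.
P'[3]: B ⊕ B ⊕ 3 = 3.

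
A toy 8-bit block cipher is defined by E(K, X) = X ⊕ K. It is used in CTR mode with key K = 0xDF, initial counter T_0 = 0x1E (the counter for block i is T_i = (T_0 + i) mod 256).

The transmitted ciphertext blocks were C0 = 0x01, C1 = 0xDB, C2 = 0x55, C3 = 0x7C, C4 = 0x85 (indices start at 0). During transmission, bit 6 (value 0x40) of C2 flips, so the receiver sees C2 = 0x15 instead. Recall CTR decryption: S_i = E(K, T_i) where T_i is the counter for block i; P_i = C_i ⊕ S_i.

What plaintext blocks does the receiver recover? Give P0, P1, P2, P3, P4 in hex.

Only C2 changed, to 0x15. In CTR, a change in C_i flips the same bit in P_i only; the keystream is unaffected. Decrypting the received ciphertext:
P0: T = 0x1E, S = E(K, T) = 0xC1; 0x01 ⊕ 0xC1 = 0xC0.
P1: T = 0x1F, S = E(K, T) = 0xC0; 0xDB ⊕ 0xC0 = 0x1B.
P2: T = 0x20, S = E(K, T) = 0xFF; 0x15 ⊕ 0xFF = 0xEA.
P3: T = 0x21, S = E(K, T) = 0xFE; 0x7C ⊕ 0xFE = 0x82.
P4: T = 0x22, S = E(K, T) = 0xFD; 0x85 ⊕ 0xFD = 0x78.
Blocks that differ from the original plaintext: P2.

P0 = 0xC0, P1 = 0x1B, P2 = 0xEA, P3 = 0x82, P4 = 0x78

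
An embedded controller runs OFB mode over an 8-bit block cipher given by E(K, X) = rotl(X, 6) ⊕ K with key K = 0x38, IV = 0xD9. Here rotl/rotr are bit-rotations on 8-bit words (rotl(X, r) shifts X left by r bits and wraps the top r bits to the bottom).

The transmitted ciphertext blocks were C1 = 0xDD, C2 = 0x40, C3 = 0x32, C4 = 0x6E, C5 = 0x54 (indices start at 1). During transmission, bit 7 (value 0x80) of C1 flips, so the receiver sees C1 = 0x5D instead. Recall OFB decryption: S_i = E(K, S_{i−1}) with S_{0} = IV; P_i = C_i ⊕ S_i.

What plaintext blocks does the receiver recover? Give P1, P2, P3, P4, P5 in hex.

Only C1 changed, to 0x5D. In OFB, a change in C_i flips the same bit in P_i only; the keystream is unaffected. Decrypting the received ciphertext:
P1: S = E(K, 0xD9) = 0x4E; 0x5D ⊕ 0x4E = 0x13.
P2: S = E(K, 0x4E) = 0xAB; 0x40 ⊕ 0xAB = 0xEB.
P3: S = E(K, 0xAB) = 0xD2; 0x32 ⊕ 0xD2 = 0xE0.
P4: S = E(K, 0xD2) = 0x8C; 0x6E ⊕ 0x8C = 0xE2.
P5: S = E(K, 0x8C) = 0x1B; 0x54 ⊕ 0x1B = 0x4F.
Blocks that differ from the original plaintext: P1.

P1 = 0x13, P2 = 0xEB, P3 = 0xE0, P4 = 0xE2, P5 = 0x4F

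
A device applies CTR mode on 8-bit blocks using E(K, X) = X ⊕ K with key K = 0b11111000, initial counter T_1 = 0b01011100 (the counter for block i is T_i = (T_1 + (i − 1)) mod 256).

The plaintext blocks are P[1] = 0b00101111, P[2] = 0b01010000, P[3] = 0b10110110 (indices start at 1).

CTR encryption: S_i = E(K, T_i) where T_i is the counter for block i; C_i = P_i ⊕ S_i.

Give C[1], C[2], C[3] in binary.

C[1]: T = 0b01011100, S = E(K, T) = 0b10100100; 0b00101111 ⊕ 0b10100100 = 0b10001011.
C[2]: T = 0b01011101, S = E(K, T) = 0b10100101; 0b01010000 ⊕ 0b10100101 = 0b11110101.
C[3]: T = 0b01011110, S = E(K, T) = 0b10100110; 0b10110110 ⊕ 0b10100110 = 0b00010000.

C[1] = 0b10001011, C[2] = 0b11110101, C[3] = 0b00010000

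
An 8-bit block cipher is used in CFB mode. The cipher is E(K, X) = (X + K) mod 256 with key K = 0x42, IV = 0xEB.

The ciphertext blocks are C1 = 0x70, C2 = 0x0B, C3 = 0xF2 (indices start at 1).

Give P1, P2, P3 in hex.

P1 = 0x5D, P2 = 0xB9, P3 = 0xBF

CFB decryption: P_i = C_i ⊕ E(K, C_{i−1}), with C_{0} = IV.
P1: E(K, 0xEB) = 0x2D; 0x70 ⊕ 0x2D = 0x5D.
P2: E(K, 0x70) = 0xB2; 0x0B ⊕ 0xB2 = 0xB9.
P3: E(K, 0x0B) = 0x4D; 0xF2 ⊕ 0x4D = 0xBF.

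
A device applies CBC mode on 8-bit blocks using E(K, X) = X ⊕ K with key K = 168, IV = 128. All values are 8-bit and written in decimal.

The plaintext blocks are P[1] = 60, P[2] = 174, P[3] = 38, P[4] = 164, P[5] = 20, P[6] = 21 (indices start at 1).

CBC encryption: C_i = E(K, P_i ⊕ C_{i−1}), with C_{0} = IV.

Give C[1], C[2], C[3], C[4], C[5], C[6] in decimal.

C[1]: P[1] ⊕ 128 = 188; E(K, 188) = 20.
C[2]: P[2] ⊕ 20 = 186; E(K, 186) = 18.
C[3]: P[3] ⊕ 18 = 52; E(K, 52) = 156.
C[4]: P[4] ⊕ 156 = 56; E(K, 56) = 144.
C[5]: P[5] ⊕ 144 = 132; E(K, 132) = 44.
C[6]: P[6] ⊕ 44 = 57; E(K, 57) = 145.

C[1] = 20, C[2] = 18, C[3] = 156, C[4] = 144, C[5] = 44, C[6] = 145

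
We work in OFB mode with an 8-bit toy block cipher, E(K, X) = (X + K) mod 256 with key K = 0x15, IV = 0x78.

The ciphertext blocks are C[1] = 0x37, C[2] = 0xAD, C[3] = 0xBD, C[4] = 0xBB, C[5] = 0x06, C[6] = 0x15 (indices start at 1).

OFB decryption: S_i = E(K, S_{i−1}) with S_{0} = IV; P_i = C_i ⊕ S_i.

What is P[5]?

P[5] = 0xE7

P[1]: S = E(K, 0x78) = 0x8D; 0x37 ⊕ 0x8D = 0xBA.
P[2]: S = E(K, 0x8D) = 0xA2; 0xAD ⊕ 0xA2 = 0x0F.
P[3]: S = E(K, 0xA2) = 0xB7; 0xBD ⊕ 0xB7 = 0x0A.
P[4]: S = E(K, 0xB7) = 0xCC; 0xBB ⊕ 0xCC = 0x77.
P[5]: S = E(K, 0xCC) = 0xE1; 0x06 ⊕ 0xE1 = 0xE7.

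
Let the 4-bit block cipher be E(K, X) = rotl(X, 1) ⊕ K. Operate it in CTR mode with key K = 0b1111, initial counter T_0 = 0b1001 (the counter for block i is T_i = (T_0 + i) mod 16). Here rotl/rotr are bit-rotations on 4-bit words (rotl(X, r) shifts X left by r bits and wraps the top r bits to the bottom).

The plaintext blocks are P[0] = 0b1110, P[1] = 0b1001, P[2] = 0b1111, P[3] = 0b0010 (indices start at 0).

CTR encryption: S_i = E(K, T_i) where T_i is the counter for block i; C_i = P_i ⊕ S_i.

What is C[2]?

C[0]: T = 0b1001, S = E(K, T) = 0b1100; 0b1110 ⊕ 0b1100 = 0b0010.
C[1]: T = 0b1010, S = E(K, T) = 0b1010; 0b1001 ⊕ 0b1010 = 0b0011.
C[2]: T = 0b1011, S = E(K, T) = 0b1000; 0b1111 ⊕ 0b1000 = 0b0111.

C[2] = 0b0111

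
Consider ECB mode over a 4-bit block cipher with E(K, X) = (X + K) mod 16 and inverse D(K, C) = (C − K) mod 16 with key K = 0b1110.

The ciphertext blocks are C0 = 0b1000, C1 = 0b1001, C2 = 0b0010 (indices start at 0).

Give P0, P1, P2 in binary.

P0 = 0b1010, P1 = 0b1011, P2 = 0b0100

ECB decryption: P_i = D(K, C_i).
P0: D(K, 0b1000) = 0b1010.
P1: D(K, 0b1001) = 0b1011.
P2: D(K, 0b0010) = 0b0100.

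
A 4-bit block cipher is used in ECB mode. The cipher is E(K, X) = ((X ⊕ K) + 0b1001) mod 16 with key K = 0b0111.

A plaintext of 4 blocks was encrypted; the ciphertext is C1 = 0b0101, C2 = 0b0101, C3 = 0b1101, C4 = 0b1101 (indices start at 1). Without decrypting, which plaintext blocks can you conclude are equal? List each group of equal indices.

ECB encrypts each block independently with the same key, so equal ciphertext blocks imply equal plaintext blocks.
C1 = C2 = 0b0101, so P1 = P2.
C3 = C4 = 0b1101, so P3 = P4.

P1 = P2; P3 = P4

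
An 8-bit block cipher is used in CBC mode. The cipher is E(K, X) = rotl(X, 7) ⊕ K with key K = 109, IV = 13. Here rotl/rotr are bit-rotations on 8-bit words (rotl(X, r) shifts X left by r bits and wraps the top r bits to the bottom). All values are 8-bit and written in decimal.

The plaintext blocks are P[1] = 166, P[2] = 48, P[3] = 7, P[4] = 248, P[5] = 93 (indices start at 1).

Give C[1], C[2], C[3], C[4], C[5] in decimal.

CBC encryption: C_i = E(K, P_i ⊕ C_{i−1}), with C_{0} = IV.
C[1]: P[1] ⊕ 13 = 171; E(K, 171) = 184.
C[2]: P[2] ⊕ 184 = 136; E(K, 136) = 41.
C[3]: P[3] ⊕ 41 = 46; E(K, 46) = 122.
C[4]: P[4] ⊕ 122 = 130; E(K, 130) = 44.
C[5]: P[5] ⊕ 44 = 113; E(K, 113) = 213.

C[1] = 184, C[2] = 41, C[3] = 122, C[4] = 44, C[5] = 213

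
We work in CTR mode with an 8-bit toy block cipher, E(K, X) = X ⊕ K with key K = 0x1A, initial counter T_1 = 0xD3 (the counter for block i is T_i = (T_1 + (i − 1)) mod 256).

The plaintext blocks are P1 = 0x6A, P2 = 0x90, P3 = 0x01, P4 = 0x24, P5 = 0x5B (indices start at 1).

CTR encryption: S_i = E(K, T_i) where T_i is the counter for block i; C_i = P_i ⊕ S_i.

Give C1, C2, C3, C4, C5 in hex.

C1 = 0xA3, C2 = 0x5E, C3 = 0xCE, C4 = 0xE8, C5 = 0x96

C1: T = 0xD3, S = E(K, T) = 0xC9; 0x6A ⊕ 0xC9 = 0xA3.
C2: T = 0xD4, S = E(K, T) = 0xCE; 0x90 ⊕ 0xCE = 0x5E.
C3: T = 0xD5, S = E(K, T) = 0xCF; 0x01 ⊕ 0xCF = 0xCE.
C4: T = 0xD6, S = E(K, T) = 0xCC; 0x24 ⊕ 0xCC = 0xE8.
C5: T = 0xD7, S = E(K, T) = 0xCD; 0x5B ⊕ 0xCD = 0x96.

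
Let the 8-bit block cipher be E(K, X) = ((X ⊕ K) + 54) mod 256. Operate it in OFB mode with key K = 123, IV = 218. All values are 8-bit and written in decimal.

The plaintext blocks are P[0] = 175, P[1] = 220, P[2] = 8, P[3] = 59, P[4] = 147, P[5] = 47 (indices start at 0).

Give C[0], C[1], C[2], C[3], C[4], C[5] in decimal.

C[0] = 120, C[1] = 62, C[2] = 199, C[3] = 209, C[4] = 84, C[5] = 221

OFB encryption: S_i = E(K, S_{i−1}) with S_{−1} = IV; C_i = P_i ⊕ S_i.
C[0]: S = E(K, 218) = 215; 175 ⊕ 215 = 120.
C[1]: S = E(K, 215) = 226; 220 ⊕ 226 = 62.
C[2]: S = E(K, 226) = 207; 8 ⊕ 207 = 199.
C[3]: S = E(K, 207) = 234; 59 ⊕ 234 = 209.
C[4]: S = E(K, 234) = 199; 147 ⊕ 199 = 84.
C[5]: S = E(K, 199) = 242; 47 ⊕ 242 = 221.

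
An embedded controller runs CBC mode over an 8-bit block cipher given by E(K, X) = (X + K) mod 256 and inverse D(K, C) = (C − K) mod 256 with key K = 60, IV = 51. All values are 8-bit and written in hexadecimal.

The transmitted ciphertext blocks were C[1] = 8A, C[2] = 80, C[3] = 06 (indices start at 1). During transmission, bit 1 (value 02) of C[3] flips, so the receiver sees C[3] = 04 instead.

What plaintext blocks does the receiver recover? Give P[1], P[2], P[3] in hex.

P[1] = 7B, P[2] = AA, P[3] = 24

CBC decryption: P_i = D(K, C_i) ⊕ C_{i−1}, with C_{0} = IV.
Only C[3] changed, to 04. In CBC, a change in C_i garbles P_i and flips the same bit in P_{i+1}. Decrypting the received ciphertext:
P[1]: D(K, 8A) = 2A; 2A ⊕ 51 = 7B.
P[2]: D(K, 80) = 20; 20 ⊕ 8A = AA.
P[3]: D(K, 04) = A4; A4 ⊕ 80 = 24.
Blocks that differ from the original plaintext: P[3].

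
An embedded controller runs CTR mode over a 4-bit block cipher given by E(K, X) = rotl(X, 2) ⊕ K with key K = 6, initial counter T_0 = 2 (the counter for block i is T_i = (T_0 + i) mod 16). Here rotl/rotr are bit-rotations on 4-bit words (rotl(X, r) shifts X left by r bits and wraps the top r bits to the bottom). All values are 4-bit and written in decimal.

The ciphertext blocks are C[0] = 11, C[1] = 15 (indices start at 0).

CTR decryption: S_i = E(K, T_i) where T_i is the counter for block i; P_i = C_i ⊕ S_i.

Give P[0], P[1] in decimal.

P[0]: T = 2, S = E(K, T) = 14; 11 ⊕ 14 = 5.
P[1]: T = 3, S = E(K, T) = 10; 15 ⊕ 10 = 5.

P[0] = 5, P[1] = 5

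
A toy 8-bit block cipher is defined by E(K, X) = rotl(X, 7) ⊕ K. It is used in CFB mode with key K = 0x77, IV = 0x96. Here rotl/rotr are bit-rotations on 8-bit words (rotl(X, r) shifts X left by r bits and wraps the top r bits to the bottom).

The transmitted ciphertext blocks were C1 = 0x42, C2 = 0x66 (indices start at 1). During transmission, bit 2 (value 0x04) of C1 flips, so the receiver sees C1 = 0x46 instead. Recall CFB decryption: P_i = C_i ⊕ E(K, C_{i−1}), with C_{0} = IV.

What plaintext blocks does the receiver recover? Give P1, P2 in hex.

P1 = 0x7A, P2 = 0x32

Only C1 changed, to 0x46. In CFB, a change in C_i flips the same bit in P_i and garbles P_{i+1}. Decrypting the received ciphertext:
P1: E(K, 0x96) = 0x3C; 0x46 ⊕ 0x3C = 0x7A.
P2: E(K, 0x46) = 0x54; 0x66 ⊕ 0x54 = 0x32.
Blocks that differ from the original plaintext: P1, P2.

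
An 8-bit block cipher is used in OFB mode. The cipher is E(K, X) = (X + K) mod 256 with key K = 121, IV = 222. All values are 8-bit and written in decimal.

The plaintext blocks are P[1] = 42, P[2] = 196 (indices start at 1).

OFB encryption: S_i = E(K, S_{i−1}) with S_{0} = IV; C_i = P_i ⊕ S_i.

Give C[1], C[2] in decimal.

C[1]: S = E(K, 222) = 87; 42 ⊕ 87 = 125.
C[2]: S = E(K, 87) = 208; 196 ⊕ 208 = 20.

C[1] = 125, C[2] = 20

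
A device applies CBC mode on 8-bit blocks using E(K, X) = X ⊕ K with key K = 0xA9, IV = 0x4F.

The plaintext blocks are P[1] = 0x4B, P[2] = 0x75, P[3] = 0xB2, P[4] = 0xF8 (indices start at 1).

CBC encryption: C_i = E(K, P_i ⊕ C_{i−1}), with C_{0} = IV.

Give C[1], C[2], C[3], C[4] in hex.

C[1] = 0xAD, C[2] = 0x71, C[3] = 0x6A, C[4] = 0x3B

C[1]: P[1] ⊕ 0x4F = 0x04; E(K, 0x04) = 0xAD.
C[2]: P[2] ⊕ 0xAD = 0xD8; E(K, 0xD8) = 0x71.
C[3]: P[3] ⊕ 0x71 = 0xC3; E(K, 0xC3) = 0x6A.
C[4]: P[4] ⊕ 0x6A = 0x92; E(K, 0x92) = 0x3B.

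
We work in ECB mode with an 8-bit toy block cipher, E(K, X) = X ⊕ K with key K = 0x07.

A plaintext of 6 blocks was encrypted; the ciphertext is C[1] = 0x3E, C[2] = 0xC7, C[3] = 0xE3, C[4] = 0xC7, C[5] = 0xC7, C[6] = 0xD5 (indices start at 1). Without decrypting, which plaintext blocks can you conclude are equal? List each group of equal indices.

ECB encrypts each block independently with the same key, so equal ciphertext blocks imply equal plaintext blocks.
C[2] = C[4] = C[5] = 0xC7, so P[2] = P[4] = P[5].

P[2] = P[4] = P[5]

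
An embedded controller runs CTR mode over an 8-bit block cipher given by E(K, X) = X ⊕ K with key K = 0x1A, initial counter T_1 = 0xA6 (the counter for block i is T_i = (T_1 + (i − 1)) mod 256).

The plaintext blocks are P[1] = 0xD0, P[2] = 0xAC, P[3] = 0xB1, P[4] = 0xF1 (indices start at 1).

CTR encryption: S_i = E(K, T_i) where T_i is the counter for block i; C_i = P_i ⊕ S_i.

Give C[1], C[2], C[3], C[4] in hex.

C[1] = 0x6C, C[2] = 0x11, C[3] = 0x03, C[4] = 0x42

C[1]: T = 0xA6, S = E(K, T) = 0xBC; 0xD0 ⊕ 0xBC = 0x6C.
C[2]: T = 0xA7, S = E(K, T) = 0xBD; 0xAC ⊕ 0xBD = 0x11.
C[3]: T = 0xA8, S = E(K, T) = 0xB2; 0xB1 ⊕ 0xB2 = 0x03.
C[4]: T = 0xA9, S = E(K, T) = 0xB3; 0xF1 ⊕ 0xB3 = 0x42.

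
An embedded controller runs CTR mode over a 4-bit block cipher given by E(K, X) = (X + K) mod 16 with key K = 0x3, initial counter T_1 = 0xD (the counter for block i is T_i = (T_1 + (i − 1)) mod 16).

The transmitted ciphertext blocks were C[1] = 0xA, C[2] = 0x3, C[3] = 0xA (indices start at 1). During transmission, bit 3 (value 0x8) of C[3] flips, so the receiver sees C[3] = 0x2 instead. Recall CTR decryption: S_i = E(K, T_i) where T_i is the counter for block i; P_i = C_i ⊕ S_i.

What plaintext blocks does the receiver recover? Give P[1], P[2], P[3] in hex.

Only C[3] changed, to 0x2. In CTR, a change in C_i flips the same bit in P_i only; the keystream is unaffected. Decrypting the received ciphertext:
P[1]: T = 0xD, S = E(K, T) = 0x0; 0xA ⊕ 0x0 = 0xA.
P[2]: T = 0xE, S = E(K, T) = 0x1; 0x3 ⊕ 0x1 = 0x2.
P[3]: T = 0xF, S = E(K, T) = 0x2; 0x2 ⊕ 0x2 = 0x0.
Blocks that differ from the original plaintext: P[3].

P[1] = 0xA, P[2] = 0x2, P[3] = 0x0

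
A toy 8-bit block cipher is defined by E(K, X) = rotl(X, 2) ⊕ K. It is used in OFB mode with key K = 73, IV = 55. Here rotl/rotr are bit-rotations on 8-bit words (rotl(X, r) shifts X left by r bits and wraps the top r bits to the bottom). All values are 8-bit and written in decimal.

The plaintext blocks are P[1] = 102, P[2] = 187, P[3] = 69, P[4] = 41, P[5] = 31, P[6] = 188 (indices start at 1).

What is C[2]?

OFB encryption: S_i = E(K, S_{i−1}) with S_{0} = IV; C_i = P_i ⊕ S_i.
C[1]: S = E(K, 55) = 149; 102 ⊕ 149 = 243.
C[2]: S = E(K, 149) = 31; 187 ⊕ 31 = 164.

C[2] = 164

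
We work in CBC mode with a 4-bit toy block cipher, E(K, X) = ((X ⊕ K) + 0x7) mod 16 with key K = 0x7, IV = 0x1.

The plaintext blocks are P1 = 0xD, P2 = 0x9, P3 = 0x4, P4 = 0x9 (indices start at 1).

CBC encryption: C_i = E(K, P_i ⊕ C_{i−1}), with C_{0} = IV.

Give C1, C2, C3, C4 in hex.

C1: P1 ⊕ 0x1 = 0xC; E(K, 0xC) = 0x2.
C2: P2 ⊕ 0x2 = 0xB; E(K, 0xB) = 0x3.
C3: P3 ⊕ 0x3 = 0x7; E(K, 0x7) = 0x7.
C4: P4 ⊕ 0x7 = 0xE; E(K, 0xE) = 0x0.

C1 = 0x2, C2 = 0x3, C3 = 0x7, C4 = 0x0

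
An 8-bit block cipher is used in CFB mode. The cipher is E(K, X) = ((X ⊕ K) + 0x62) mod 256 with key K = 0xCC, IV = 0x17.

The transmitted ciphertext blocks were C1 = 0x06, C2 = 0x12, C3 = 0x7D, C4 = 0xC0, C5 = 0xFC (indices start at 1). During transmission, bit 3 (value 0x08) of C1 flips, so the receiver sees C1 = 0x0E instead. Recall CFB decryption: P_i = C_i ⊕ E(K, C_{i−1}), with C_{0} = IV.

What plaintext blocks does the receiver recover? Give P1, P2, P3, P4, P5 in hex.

Only C1 changed, to 0x0E. In CFB, a change in C_i flips the same bit in P_i and garbles P_{i+1}. Decrypting the received ciphertext:
P1: E(K, 0x17) = 0x3D; 0x0E ⊕ 0x3D = 0x33.
P2: E(K, 0x0E) = 0x24; 0x12 ⊕ 0x24 = 0x36.
P3: E(K, 0x12) = 0x40; 0x7D ⊕ 0x40 = 0x3D.
P4: E(K, 0x7D) = 0x13; 0xC0 ⊕ 0x13 = 0xD3.
P5: E(K, 0xC0) = 0x6E; 0xFC ⊕ 0x6E = 0x92.
Blocks that differ from the original plaintext: P1, P2.

P1 = 0x33, P2 = 0x36, P3 = 0x3D, P4 = 0xD3, P5 = 0x92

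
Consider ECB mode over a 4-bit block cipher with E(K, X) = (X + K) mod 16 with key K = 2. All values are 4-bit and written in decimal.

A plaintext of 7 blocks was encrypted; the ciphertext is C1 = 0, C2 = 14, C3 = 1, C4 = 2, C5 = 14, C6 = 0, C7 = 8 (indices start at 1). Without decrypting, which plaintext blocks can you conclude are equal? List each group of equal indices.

P1 = P6; P2 = P5

ECB encrypts each block independently with the same key, so equal ciphertext blocks imply equal plaintext blocks.
C1 = C6 = 0, so P1 = P6.
C2 = C5 = 14, so P2 = P5.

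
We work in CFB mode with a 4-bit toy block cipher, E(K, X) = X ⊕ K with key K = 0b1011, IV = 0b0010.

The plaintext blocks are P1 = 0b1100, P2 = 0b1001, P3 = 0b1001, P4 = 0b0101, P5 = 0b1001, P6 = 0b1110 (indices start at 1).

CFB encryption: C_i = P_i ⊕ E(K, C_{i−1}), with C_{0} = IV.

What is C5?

C5 = 0b1001

C1: E(K, 0b0010) = 0b1001; 0b1100 ⊕ 0b1001 = 0b0101.
C2: E(K, 0b0101) = 0b1110; 0b1001 ⊕ 0b1110 = 0b0111.
C3: E(K, 0b0111) = 0b1100; 0b1001 ⊕ 0b1100 = 0b0101.
C4: E(K, 0b0101) = 0b1110; 0b0101 ⊕ 0b1110 = 0b1011.
C5: E(K, 0b1011) = 0b0000; 0b1001 ⊕ 0b0000 = 0b1001.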